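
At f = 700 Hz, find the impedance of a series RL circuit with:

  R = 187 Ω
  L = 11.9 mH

Step 1 — Angular frequency: ω = 2π·f = 2π·700 = 4398 rad/s.
Step 2 — Component impedances:
  R: Z = R = 187 Ω
  L: Z = jωL = j·4398·0.0119 = 0 + j52.34 Ω
Step 3 — Series combination: Z_total = R + L = 187 + j52.34 Ω = 194.2∠15.6° Ω.

Z = 187 + j52.34 Ω = 194.2∠15.6° Ω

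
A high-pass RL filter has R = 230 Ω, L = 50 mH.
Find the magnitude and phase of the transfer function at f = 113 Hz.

Step 1 — Angular frequency: ω = 2π·113 = 710 rad/s.
Step 2 — Transfer function: H(jω) = jωL/(R + jωL).
Step 3 — Numerator jωL = j·35.5; denominator R + jωL = 230 + j35.5.
Step 4 — H = 0.02327 + j0.1508.
Step 5 — Magnitude: |H| = 0.1525 (-16.3 dB); phase: φ = 81.2°.

|H| = 0.1525 (-16.3 dB), φ = 81.2°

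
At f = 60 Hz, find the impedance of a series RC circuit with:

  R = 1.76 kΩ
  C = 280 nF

Step 1 — Angular frequency: ω = 2π·f = 2π·60 = 377 rad/s.
Step 2 — Component impedances:
  R: Z = R = 1760 Ω
  C: Z = 1/(jωC) = -j/(ω·C) = 0 - j9474 Ω
Step 3 — Series combination: Z_total = R + C = 1760 - j9474 Ω = 9636∠-79.5° Ω.

Z = 1760 - j9474 Ω = 9636∠-79.5° Ω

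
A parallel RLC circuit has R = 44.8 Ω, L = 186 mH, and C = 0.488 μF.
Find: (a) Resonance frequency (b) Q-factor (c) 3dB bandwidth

Step 1 — Resonance: ω₀ = 1/√(LC) = 1/√(0.186·4.88e-07) = 3319 rad/s.
Step 2 — f₀ = ω₀/(2π) = 528.3 Hz.
Step 3 — Parallel Q: Q = R/(ω₀L) = 44.8/(3319·0.186) = 0.07257.
Step 4 — Bandwidth: Δω = ω₀/Q = 4.574e+04 rad/s; BW = Δω/(2π) = 7280 Hz.

(a) f₀ = 528.3 Hz  (b) Q = 0.07257  (c) BW = 7280 Hz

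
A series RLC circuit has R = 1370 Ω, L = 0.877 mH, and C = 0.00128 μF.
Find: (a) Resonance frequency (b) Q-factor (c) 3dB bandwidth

Step 1 — Resonance: ω₀ = 1/√(LC) = 1/√(0.000877·1.28e-09) = 9.438e+05 rad/s.
Step 2 — f₀ = ω₀/(2π) = 1.502e+05 Hz.
Step 3 — Series Q: Q = ω₀L/R = 9.438e+05·0.000877/1370 = 0.6042.
Step 4 — Bandwidth: Δω = ω₀/Q = 1.562e+06 rad/s; BW = Δω/(2π) = 2.486e+05 Hz.

(a) f₀ = 1.502e+05 Hz  (b) Q = 0.6042  (c) BW = 2.486e+05 Hz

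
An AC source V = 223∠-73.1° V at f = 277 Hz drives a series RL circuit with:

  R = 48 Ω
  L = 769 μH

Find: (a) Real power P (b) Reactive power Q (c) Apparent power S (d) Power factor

Step 1 — Angular frequency: ω = 2π·f = 2π·277 = 1740 rad/s.
Step 2 — Component impedances:
  R: Z = R = 48 Ω
  L: Z = jωL = j·1740·0.000769 = 0 + j1.338 Ω
Step 3 — Series combination: Z_total = R + L = 48 + j1.338 Ω = 48.02∠1.6° Ω.
Step 4 — Source phasor: V = 223∠-73.1° V = 64.83 - j213.4 V.
Step 5 — Current: I = V / Z = 1.226 - j4.479 A = 4.644∠-74.7° A.
Step 6 — Complex power: S = V·I* = 1035 + j28.87 VA.
Step 7 — Real power: P = Re(S) = 1035 W.
Step 8 — Reactive power: Q = Im(S) = 28.87 VAR.
Step 9 — Apparent power: |S| = 1036 VA.
Step 10 — Power factor: PF = P/|S| = 0.9996 (lagging).

(a) P = 1035 W  (b) Q = 28.87 VAR  (c) S = 1036 VA  (d) PF = 0.9996 (lagging)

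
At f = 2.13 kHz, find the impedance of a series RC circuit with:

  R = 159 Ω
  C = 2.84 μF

Step 1 — Angular frequency: ω = 2π·f = 2π·2130 = 1.338e+04 rad/s.
Step 2 — Component impedances:
  R: Z = R = 159 Ω
  C: Z = 1/(jωC) = -j/(ω·C) = 0 - j26.31 Ω
Step 3 — Series combination: Z_total = R + C = 159 - j26.31 Ω = 161.2∠-9.4° Ω.

Z = 159 - j26.31 Ω = 161.2∠-9.4° Ω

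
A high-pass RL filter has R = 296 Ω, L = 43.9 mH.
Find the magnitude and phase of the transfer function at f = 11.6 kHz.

Step 1 — Angular frequency: ω = 2π·1.16e+04 = 7.288e+04 rad/s.
Step 2 — Transfer function: H(jω) = jωL/(R + jωL).
Step 3 — Numerator jωL = j·3200; denominator R + jωL = 296 + j3200.
Step 4 — H = 0.9915 + j0.09173.
Step 5 — Magnitude: |H| = 0.9957 (-0.0 dB); phase: φ = 5.3°.

|H| = 0.9957 (-0.0 dB), φ = 5.3°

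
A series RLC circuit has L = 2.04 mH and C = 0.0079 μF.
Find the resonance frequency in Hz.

Step 1 — Resonance condition Im(Z)=0 gives ω₀ = 1/√(LC).
Step 2 — ω₀ = 1/√(0.00204·7.9e-09) = 2.491e+05 rad/s.
Step 3 — f₀ = ω₀/(2π) = 3.965e+04 Hz.

f₀ = 3.965e+04 Hz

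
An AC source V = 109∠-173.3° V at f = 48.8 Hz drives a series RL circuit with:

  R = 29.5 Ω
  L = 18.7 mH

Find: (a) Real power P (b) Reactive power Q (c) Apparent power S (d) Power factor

Step 1 — Angular frequency: ω = 2π·f = 2π·48.8 = 306.6 rad/s.
Step 2 — Component impedances:
  R: Z = R = 29.5 Ω
  L: Z = jωL = j·306.6·0.0187 = 0 + j5.734 Ω
Step 3 — Series combination: Z_total = R + L = 29.5 + j5.734 Ω = 30.05∠11.0° Ω.
Step 4 — Source phasor: V = 109∠-173.3° V = -108.3 - j12.72 V.
Step 5 — Current: I = V / Z = -3.617 + j0.2719 A = 3.627∠175.7° A.
Step 6 — Complex power: S = V·I* = 388.1 + j75.43 VA.
Step 7 — Real power: P = Re(S) = 388.1 W.
Step 8 — Reactive power: Q = Im(S) = 75.43 VAR.
Step 9 — Apparent power: |S| = 395.3 VA.
Step 10 — Power factor: PF = P/|S| = 0.9816 (lagging).

(a) P = 388.1 W  (b) Q = 75.43 VAR  (c) S = 395.3 VA  (d) PF = 0.9816 (lagging)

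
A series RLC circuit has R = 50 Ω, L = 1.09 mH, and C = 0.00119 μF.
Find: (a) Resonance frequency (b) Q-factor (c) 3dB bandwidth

Step 1 — Resonance: ω₀ = 1/√(LC) = 1/√(0.00109·1.19e-09) = 8.78e+05 rad/s.
Step 2 — f₀ = ω₀/(2π) = 1.397e+05 Hz.
Step 3 — Series Q: Q = ω₀L/R = 8.78e+05·0.00109/50 = 19.14.
Step 4 — Bandwidth: Δω = ω₀/Q = 4.587e+04 rad/s; BW = Δω/(2π) = 7301 Hz.

(a) f₀ = 1.397e+05 Hz  (b) Q = 19.14  (c) BW = 7301 Hz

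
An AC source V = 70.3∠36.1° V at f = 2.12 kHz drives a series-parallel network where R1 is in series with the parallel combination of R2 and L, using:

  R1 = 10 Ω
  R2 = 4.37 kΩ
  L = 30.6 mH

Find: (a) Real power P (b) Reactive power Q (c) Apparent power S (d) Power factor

Step 1 — Angular frequency: ω = 2π·f = 2π·2120 = 1.332e+04 rad/s.
Step 2 — Component impedances:
  R1: Z = R = 10 Ω
  R2: Z = R = 4370 Ω
  L: Z = jωL = j·1.332e+04·0.0306 = 0 + j407.6 Ω
Step 3 — Parallel branch: R2 || L = 1/(1/R2 + 1/L) = 37.69 + j404.1 Ω.
Step 4 — Series with R1: Z_total = R1 + (R2 || L) = 47.69 + j404.1 Ω = 406.9∠83.3° Ω.
Step 5 — Source phasor: V = 70.3∠36.1° V = 56.8 + j41.42 V.
Step 6 — Current: I = V / Z = 0.1175 - j0.1267 A = 0.1728∠-47.2° A.
Step 7 — Complex power: S = V·I* = 1.424 + j12.06 VA.
Step 8 — Real power: P = Re(S) = 1.424 W.
Step 9 — Reactive power: Q = Im(S) = 12.06 VAR.
Step 10 — Apparent power: |S| = 12.15 VA.
Step 11 — Power factor: PF = P/|S| = 0.1172 (lagging).

(a) P = 1.424 W  (b) Q = 12.06 VAR  (c) S = 12.15 VA  (d) PF = 0.1172 (lagging)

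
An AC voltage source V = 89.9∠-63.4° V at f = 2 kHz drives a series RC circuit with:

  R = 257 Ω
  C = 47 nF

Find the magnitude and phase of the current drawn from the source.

Step 1 — Angular frequency: ω = 2π·f = 2π·2000 = 1.257e+04 rad/s.
Step 2 — Component impedances:
  R: Z = R = 257 Ω
  C: Z = 1/(jωC) = -j/(ω·C) = 0 - j1693 Ω
Step 3 — Series combination: Z_total = R + C = 257 - j1693 Ω = 1713∠-81.4° Ω.
Step 4 — Source phasor: V = 89.9∠-63.4° V = 40.25 - j80.38 V.
Step 5 — Ohm's law: I = V / Z_total = (40.25 - j80.38) / (257 - j1693) = 0.04993 + j0.01619 A.
Step 6 — Convert to polar: |I| = 0.0525 A, ∠I = 18.0°.

I = 0.0525∠18.0° A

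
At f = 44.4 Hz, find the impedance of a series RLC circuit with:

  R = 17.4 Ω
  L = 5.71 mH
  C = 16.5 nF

Step 1 — Angular frequency: ω = 2π·f = 2π·44.4 = 279 rad/s.
Step 2 — Component impedances:
  R: Z = R = 17.4 Ω
  L: Z = jωL = j·279·0.00571 = 0 + j1.593 Ω
  C: Z = 1/(jωC) = -j/(ω·C) = 0 - j2.172e+05 Ω
Step 3 — Series combination: Z_total = R + L + C = 17.4 - j2.172e+05 Ω = 2.172e+05∠-90.0° Ω.

Z = 17.4 - j2.172e+05 Ω = 2.172e+05∠-90.0° Ω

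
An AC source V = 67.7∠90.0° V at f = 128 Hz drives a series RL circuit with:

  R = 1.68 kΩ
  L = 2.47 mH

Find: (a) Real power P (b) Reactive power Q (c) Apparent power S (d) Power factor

Step 1 — Angular frequency: ω = 2π·f = 2π·128 = 804.2 rad/s.
Step 2 — Component impedances:
  R: Z = R = 1680 Ω
  L: Z = jωL = j·804.2·0.00247 = 0 + j1.986 Ω
Step 3 — Series combination: Z_total = R + L = 1680 + j1.986 Ω = 1680∠0.1° Ω.
Step 4 — Source phasor: V = 67.7∠90.0° V = 0 + j67.7 V.
Step 5 — Current: I = V / Z = 4.765e-05 + j0.0403 A = 0.0403∠89.9° A.
Step 6 — Complex power: S = V·I* = 2.728 + j0.003226 VA.
Step 7 — Real power: P = Re(S) = 2.728 W.
Step 8 — Reactive power: Q = Im(S) = 0.003226 VAR.
Step 9 — Apparent power: |S| = 2.728 VA.
Step 10 — Power factor: PF = P/|S| = 1 (lagging).

(a) P = 2.728 W  (b) Q = 0.003226 VAR  (c) S = 2.728 VA  (d) PF = 1 (lagging)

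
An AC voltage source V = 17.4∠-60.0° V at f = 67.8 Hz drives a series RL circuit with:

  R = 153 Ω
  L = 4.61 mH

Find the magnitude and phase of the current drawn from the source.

Step 1 — Angular frequency: ω = 2π·f = 2π·67.8 = 426 rad/s.
Step 2 — Component impedances:
  R: Z = R = 153 Ω
  L: Z = jωL = j·426·0.00461 = 0 + j1.964 Ω
Step 3 — Series combination: Z_total = R + L = 153 + j1.964 Ω = 153∠0.7° Ω.
Step 4 — Source phasor: V = 17.4∠-60.0° V = 8.7 - j15.07 V.
Step 5 — Ohm's law: I = V / Z_total = (8.7 - j15.07) / (153 + j1.964) = 0.05559 - j0.0992 A.
Step 6 — Convert to polar: |I| = 0.1137 A, ∠I = -60.7°.

I = 0.1137∠-60.7° A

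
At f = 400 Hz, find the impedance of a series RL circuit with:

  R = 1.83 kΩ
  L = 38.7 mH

Step 1 — Angular frequency: ω = 2π·f = 2π·400 = 2513 rad/s.
Step 2 — Component impedances:
  R: Z = R = 1830 Ω
  L: Z = jωL = j·2513·0.0387 = 0 + j97.26 Ω
Step 3 — Series combination: Z_total = R + L = 1830 + j97.26 Ω = 1833∠3.0° Ω.

Z = 1830 + j97.26 Ω = 1833∠3.0° Ω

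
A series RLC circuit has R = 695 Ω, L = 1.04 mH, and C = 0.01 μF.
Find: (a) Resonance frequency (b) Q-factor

Step 1 — Resonance condition Im(Z)=0 gives ω₀ = 1/√(LC).
Step 2 — ω₀ = 1/√(0.00104·1e-08) = 3.101e+05 rad/s.
Step 3 — f₀ = ω₀/(2π) = 4.935e+04 Hz.
Step 4 — Series Q: Q = ω₀L/R = 3.101e+05·0.00104/695 = 0.464.

(a) f₀ = 4.935e+04 Hz  (b) Q = 0.464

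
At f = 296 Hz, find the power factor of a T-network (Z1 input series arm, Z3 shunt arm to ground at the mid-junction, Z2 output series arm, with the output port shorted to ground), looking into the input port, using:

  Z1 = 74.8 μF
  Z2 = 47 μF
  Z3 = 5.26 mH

Step 1 — Angular frequency: ω = 2π·f = 2π·296 = 1860 rad/s.
Step 2 — Component impedances:
  Z1: Z = 1/(jωC) = -j/(ω·C) = 0 - j7.188 Ω
  Z2: Z = 1/(jωC) = -j/(ω·C) = 0 - j11.44 Ω
  Z3: Z = jωL = j·1860·0.00526 = 0 + j9.783 Ω
Step 3 — With the output port shorted to ground, the output series arm Z2 runs from the junction to ground; the shunt arm Z3 also runs from the junction to ground. They appear in parallel: Z3 || Z2 = 0 + j67.52 Ω.
Step 4 — Series with input arm Z1: Z_in = Z1 + (Z3 || Z2) = 0 + j60.33 Ω = 60.33∠90.0° Ω.
Step 5 — Power factor: PF = cos(φ) = Re(Z)/|Z| = 0/60.33 = 0.
Step 6 — Type: Im(Z) = 60.33 ⇒ lagging (phase φ = 90.0°).

PF = 0 (lagging, φ = 90.0°)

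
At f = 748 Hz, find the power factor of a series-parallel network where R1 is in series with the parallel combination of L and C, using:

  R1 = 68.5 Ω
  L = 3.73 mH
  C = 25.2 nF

Step 1 — Angular frequency: ω = 2π·f = 2π·748 = 4700 rad/s.
Step 2 — Component impedances:
  R1: Z = R = 68.5 Ω
  L: Z = jωL = j·4700·0.00373 = 0 + j17.53 Ω
  C: Z = 1/(jωC) = -j/(ω·C) = 0 - j8443 Ω
Step 3 — Parallel branch: L || C = 1/(1/L + 1/C) = 0 + j17.57 Ω.
Step 4 — Series with R1: Z_total = R1 + (L || C) = 68.5 + j17.57 Ω = 70.72∠14.4° Ω.
Step 5 — Power factor: PF = cos(φ) = Re(Z)/|Z| = 68.5/70.7166 = 0.9687.
Step 6 — Type: Im(Z) = 17.57 ⇒ lagging (phase φ = 14.4°).

PF = 0.9687 (lagging, φ = 14.4°)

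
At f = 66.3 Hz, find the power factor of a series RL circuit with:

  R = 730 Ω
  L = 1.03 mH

Step 1 — Angular frequency: ω = 2π·f = 2π·66.3 = 416.6 rad/s.
Step 2 — Component impedances:
  R: Z = R = 730 Ω
  L: Z = jωL = j·416.6·0.00103 = 0 + j0.4291 Ω
Step 3 — Series combination: Z_total = R + L = 730 + j0.4291 Ω = 730∠0.0° Ω.
Step 4 — Power factor: PF = cos(φ) = Re(Z)/|Z| = 730/730 = 1.
Step 5 — Type: Im(Z) = 0.4291 ⇒ lagging (phase φ = 0.0°).

PF = 1 (lagging, φ = 0.0°)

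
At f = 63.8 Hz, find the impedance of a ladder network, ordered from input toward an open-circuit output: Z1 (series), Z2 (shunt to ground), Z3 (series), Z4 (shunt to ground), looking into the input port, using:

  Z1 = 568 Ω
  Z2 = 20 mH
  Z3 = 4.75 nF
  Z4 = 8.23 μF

Step 1 — Angular frequency: ω = 2π·f = 2π·63.8 = 400.9 rad/s.
Step 2 — Component impedances:
  Z1: Z = R = 568 Ω
  Z2: Z = jωL = j·400.9·0.02 = 0 + j8.017 Ω
  Z3: Z = 1/(jωC) = -j/(ω·C) = 0 - j5.252e+05 Ω
  Z4: Z = 1/(jωC) = -j/(ω·C) = 0 - j303.1 Ω
Step 3 — Ladder network (open output): work backward from the far end, alternating series and parallel combinations. Z_in = 568 + j8.017 Ω = 568.1∠0.8° Ω.

Z = 568 + j8.017 Ω = 568.1∠0.8° Ω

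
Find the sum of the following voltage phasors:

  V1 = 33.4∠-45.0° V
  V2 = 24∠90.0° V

Step 1 — Convert each phasor to rectangular form:
  V1 = 33.4·(cos(-45.0°) + j·sin(-45.0°)) = 23.62 - j23.62 V
  V2 = 24·(cos(90.0°) + j·sin(90.0°)) = 0 + j24 V
Step 2 — Sum components: V_total = 23.62 + j0.3826 V.
Step 3 — Convert to polar: |V_total| = 23.62 V, ∠V_total = 0.9°.

V_total = 23.62∠0.9° V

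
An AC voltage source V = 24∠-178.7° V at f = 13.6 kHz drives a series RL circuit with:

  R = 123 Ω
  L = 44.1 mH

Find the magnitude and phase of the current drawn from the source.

Step 1 — Angular frequency: ω = 2π·f = 2π·1.36e+04 = 8.545e+04 rad/s.
Step 2 — Component impedances:
  R: Z = R = 123 Ω
  L: Z = jωL = j·8.545e+04·0.0441 = 0 + j3768 Ω
Step 3 — Series combination: Z_total = R + L = 123 + j3768 Ω = 3770∠88.1° Ω.
Step 4 — Source phasor: V = 24∠-178.7° V = -23.99 - j0.5445 V.
Step 5 — Ohm's law: I = V / Z_total = (-23.99 - j0.5445) / (123 + j3768) = -0.0003519 + j0.006356 A.
Step 6 — Convert to polar: |I| = 0.006365 A, ∠I = 93.2°.

I = 0.006365∠93.2° A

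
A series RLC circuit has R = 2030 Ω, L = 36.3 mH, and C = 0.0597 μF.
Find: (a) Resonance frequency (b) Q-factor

Step 1 — Resonance condition Im(Z)=0 gives ω₀ = 1/√(LC).
Step 2 — ω₀ = 1/√(0.0363·5.97e-08) = 2.148e+04 rad/s.
Step 3 — f₀ = ω₀/(2π) = 3419 Hz.
Step 4 — Series Q: Q = ω₀L/R = 2.148e+04·0.0363/2030 = 0.3841.

(a) f₀ = 3419 Hz  (b) Q = 0.3841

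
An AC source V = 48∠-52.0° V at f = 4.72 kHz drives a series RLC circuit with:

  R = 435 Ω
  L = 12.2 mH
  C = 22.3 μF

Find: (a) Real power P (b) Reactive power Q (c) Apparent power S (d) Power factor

Step 1 — Angular frequency: ω = 2π·f = 2π·4720 = 2.966e+04 rad/s.
Step 2 — Component impedances:
  R: Z = R = 435 Ω
  L: Z = jωL = j·2.966e+04·0.0122 = 0 + j361.8 Ω
  C: Z = 1/(jωC) = -j/(ω·C) = 0 - j1.512 Ω
Step 3 — Series combination: Z_total = R + L + C = 435 + j360.3 Ω = 564.8∠39.6° Ω.
Step 4 — Source phasor: V = 48∠-52.0° V = 29.55 - j37.82 V.
Step 5 — Current: I = V / Z = -0.002423 - j0.08495 A = 0.08498∠-91.6° A.
Step 6 — Complex power: S = V·I* = 3.141 + j2.602 VA.
Step 7 — Real power: P = Re(S) = 3.141 W.
Step 8 — Reactive power: Q = Im(S) = 2.602 VAR.
Step 9 — Apparent power: |S| = 4.079 VA.
Step 10 — Power factor: PF = P/|S| = 0.7701 (lagging).

(a) P = 3.141 W  (b) Q = 2.602 VAR  (c) S = 4.079 VA  (d) PF = 0.7701 (lagging)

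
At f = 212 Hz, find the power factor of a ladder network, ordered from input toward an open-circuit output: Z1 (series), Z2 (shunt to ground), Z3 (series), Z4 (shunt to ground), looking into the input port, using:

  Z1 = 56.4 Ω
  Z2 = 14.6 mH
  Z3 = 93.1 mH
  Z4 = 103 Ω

Step 1 — Angular frequency: ω = 2π·f = 2π·212 = 1332 rad/s.
Step 2 — Component impedances:
  Z1: Z = R = 56.4 Ω
  Z2: Z = jωL = j·1332·0.0146 = 0 + j19.45 Ω
  Z3: Z = jωL = j·1332·0.0931 = 0 + j124 Ω
  Z4: Z = R = 103 Ω
Step 3 — Ladder network (open output): work backward from the far end, alternating series and parallel combinations. Z_in = 57.65 + j17.71 Ω = 60.31∠17.1° Ω.
Step 4 — Power factor: PF = cos(φ) = Re(Z)/|Z| = 57.65/60.31 = 0.9559.
Step 5 — Type: Im(Z) = 17.71 ⇒ lagging (phase φ = 17.1°).

PF = 0.9559 (lagging, φ = 17.1°)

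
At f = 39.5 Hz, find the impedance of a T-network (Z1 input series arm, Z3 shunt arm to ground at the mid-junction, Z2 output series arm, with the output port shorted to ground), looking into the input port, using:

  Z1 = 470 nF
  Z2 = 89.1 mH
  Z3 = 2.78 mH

Step 1 — Angular frequency: ω = 2π·f = 2π·39.5 = 248.2 rad/s.
Step 2 — Component impedances:
  Z1: Z = 1/(jωC) = -j/(ω·C) = 0 - j8573 Ω
  Z2: Z = jωL = j·248.2·0.0891 = 0 + j22.11 Ω
  Z3: Z = jωL = j·248.2·0.00278 = 0 + j0.69 Ω
Step 3 — With the output port shorted to ground, the output series arm Z2 runs from the junction to ground; the shunt arm Z3 also runs from the junction to ground. They appear in parallel: Z3 || Z2 = 0 + j0.6691 Ω.
Step 4 — Series with input arm Z1: Z_in = Z1 + (Z3 || Z2) = 0 - j8572 Ω = 8572∠-90.0° Ω.

Z = 0 - j8572 Ω = 8572∠-90.0° Ω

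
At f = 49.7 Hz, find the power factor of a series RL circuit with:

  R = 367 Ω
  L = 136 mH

Step 1 — Angular frequency: ω = 2π·f = 2π·49.7 = 312.3 rad/s.
Step 2 — Component impedances:
  R: Z = R = 367 Ω
  L: Z = jωL = j·312.3·0.136 = 0 + j42.47 Ω
Step 3 — Series combination: Z_total = R + L = 367 + j42.47 Ω = 369.4∠6.6° Ω.
Step 4 — Power factor: PF = cos(φ) = Re(Z)/|Z| = 367/369.45 = 0.9934.
Step 5 — Type: Im(Z) = 42.47 ⇒ lagging (phase φ = 6.6°).

PF = 0.9934 (lagging, φ = 6.6°)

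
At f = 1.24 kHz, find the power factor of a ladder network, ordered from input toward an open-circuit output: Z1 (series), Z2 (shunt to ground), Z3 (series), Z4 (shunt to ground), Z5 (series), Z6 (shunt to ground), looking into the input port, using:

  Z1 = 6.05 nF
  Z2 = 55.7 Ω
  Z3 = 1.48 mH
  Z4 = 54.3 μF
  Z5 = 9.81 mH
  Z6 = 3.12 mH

Step 1 — Angular frequency: ω = 2π·f = 2π·1240 = 7791 rad/s.
Step 2 — Component impedances:
  Z1: Z = 1/(jωC) = -j/(ω·C) = 0 - j2.122e+04 Ω
  Z2: Z = R = 55.7 Ω
  Z3: Z = jωL = j·7791·0.00148 = 0 + j11.53 Ω
  Z4: Z = 1/(jωC) = -j/(ω·C) = 0 - j2.364 Ω
  Z5: Z = jωL = j·7791·0.00981 = 0 + j76.43 Ω
  Z6: Z = jωL = j·7791·0.00312 = 0 + j24.31 Ω
Step 3 — Ladder network (open output): work backward from the far end, alternating series and parallel combinations. Z_in = 1.451 - j2.121e+04 Ω = 2.121e+04∠-90.0° Ω.
Step 4 — Power factor: PF = cos(φ) = Re(Z)/|Z| = 1.4513/21206 = 6.844e-05.
Step 5 — Type: Im(Z) = -2.121e+04 ⇒ leading (phase φ = -90.0°).

PF = 6.844e-05 (leading, φ = -90.0°)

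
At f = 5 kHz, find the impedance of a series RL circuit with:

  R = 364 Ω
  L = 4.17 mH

Step 1 — Angular frequency: ω = 2π·f = 2π·5000 = 3.142e+04 rad/s.
Step 2 — Component impedances:
  R: Z = R = 364 Ω
  L: Z = jωL = j·3.142e+04·0.00417 = 0 + j131 Ω
Step 3 — Series combination: Z_total = R + L = 364 + j131 Ω = 386.9∠19.8° Ω.

Z = 364 + j131 Ω = 386.9∠19.8° Ω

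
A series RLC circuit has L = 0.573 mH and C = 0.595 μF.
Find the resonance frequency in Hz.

Step 1 — Resonance condition Im(Z)=0 gives ω₀ = 1/√(LC).
Step 2 — ω₀ = 1/√(0.000573·5.95e-07) = 5.416e+04 rad/s.
Step 3 — f₀ = ω₀/(2π) = 8620 Hz.

f₀ = 8620 Hz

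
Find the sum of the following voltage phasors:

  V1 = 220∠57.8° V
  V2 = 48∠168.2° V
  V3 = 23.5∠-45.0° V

Step 1 — Convert each phasor to rectangular form:
  V1 = 220·(cos(57.8°) + j·sin(57.8°)) = 117.2 + j186.2 V
  V2 = 48·(cos(168.2°) + j·sin(168.2°)) = -46.99 + j9.816 V
  V3 = 23.5·(cos(-45.0°) + j·sin(-45.0°)) = 16.62 - j16.62 V
Step 2 — Sum components: V_total = 86.86 + j179.4 V.
Step 3 — Convert to polar: |V_total| = 199.3 V, ∠V_total = 64.2°.

V_total = 199.3∠64.2° V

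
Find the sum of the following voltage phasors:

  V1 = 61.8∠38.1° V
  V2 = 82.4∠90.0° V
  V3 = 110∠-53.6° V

Step 1 — Convert each phasor to rectangular form:
  V1 = 61.8·(cos(38.1°) + j·sin(38.1°)) = 48.63 + j38.13 V
  V2 = 82.4·(cos(90.0°) + j·sin(90.0°)) = 0 + j82.4 V
  V3 = 110·(cos(-53.6°) + j·sin(-53.6°)) = 65.28 - j88.54 V
Step 2 — Sum components: V_total = 113.9 + j31.99 V.
Step 3 — Convert to polar: |V_total| = 118.3 V, ∠V_total = 15.7°.

V_total = 118.3∠15.7° V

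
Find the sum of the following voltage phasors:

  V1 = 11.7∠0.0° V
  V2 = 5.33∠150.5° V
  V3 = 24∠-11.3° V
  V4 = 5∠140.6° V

Step 1 — Convert each phasor to rectangular form:
  V1 = 11.7·(cos(0.0°) + j·sin(0.0°)) = 11.7 V
  V2 = 5.33·(cos(150.5°) + j·sin(150.5°)) = -4.639 + j2.625 V
  V3 = 24·(cos(-11.3°) + j·sin(-11.3°)) = 23.53 - j4.703 V
  V4 = 5·(cos(140.6°) + j·sin(140.6°)) = -3.864 + j3.174 V
Step 2 — Sum components: V_total = 26.73 + j1.096 V.
Step 3 — Convert to polar: |V_total| = 26.75 V, ∠V_total = 2.3°.

V_total = 26.75∠2.3° V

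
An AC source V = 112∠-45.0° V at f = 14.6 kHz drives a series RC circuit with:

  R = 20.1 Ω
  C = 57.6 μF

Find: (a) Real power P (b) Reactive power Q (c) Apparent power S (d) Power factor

Step 1 — Angular frequency: ω = 2π·f = 2π·1.46e+04 = 9.173e+04 rad/s.
Step 2 — Component impedances:
  R: Z = R = 20.1 Ω
  C: Z = 1/(jωC) = -j/(ω·C) = 0 - j0.1893 Ω
Step 3 — Series combination: Z_total = R + C = 20.1 - j0.1893 Ω = 20.1∠-0.5° Ω.
Step 4 — Source phasor: V = 112∠-45.0° V = 79.2 - j79.2 V.
Step 5 — Current: I = V / Z = 3.977 - j3.903 A = 5.572∠-44.5° A.
Step 6 — Complex power: S = V·I* = 624 - j5.876 VA.
Step 7 — Real power: P = Re(S) = 624 W.
Step 8 — Reactive power: Q = Im(S) = -5.876 VAR.
Step 9 — Apparent power: |S| = 624.1 VA.
Step 10 — Power factor: PF = P/|S| = 1 (leading).

(a) P = 624 W  (b) Q = -5.876 VAR  (c) S = 624.1 VA  (d) PF = 1 (leading)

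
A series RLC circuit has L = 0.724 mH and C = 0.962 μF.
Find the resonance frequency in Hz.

Step 1 — Resonance condition Im(Z)=0 gives ω₀ = 1/√(LC).
Step 2 — ω₀ = 1/√(0.000724·9.62e-07) = 3.789e+04 rad/s.
Step 3 — f₀ = ω₀/(2π) = 6031 Hz.

f₀ = 6031 Hz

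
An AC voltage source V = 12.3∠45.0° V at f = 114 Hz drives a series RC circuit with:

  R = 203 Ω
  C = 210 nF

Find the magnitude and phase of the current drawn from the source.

Step 1 — Angular frequency: ω = 2π·f = 2π·114 = 716.3 rad/s.
Step 2 — Component impedances:
  R: Z = R = 203 Ω
  C: Z = 1/(jωC) = -j/(ω·C) = 0 - j6648 Ω
Step 3 — Series combination: Z_total = R + C = 203 - j6648 Ω = 6651∠-88.3° Ω.
Step 4 — Source phasor: V = 12.3∠45.0° V = 8.697 + j8.697 V.
Step 5 — Ohm's law: I = V / Z_total = (8.697 + j8.697) / (203 - j6648) = -0.001267 + j0.001347 A.
Step 6 — Convert to polar: |I| = 0.001849 A, ∠I = 133.3°.

I = 0.001849∠133.3° A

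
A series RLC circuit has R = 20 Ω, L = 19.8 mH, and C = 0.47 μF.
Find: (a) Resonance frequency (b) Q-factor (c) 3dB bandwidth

Step 1 — Resonance condition Im(Z)=0 gives ω₀ = 1/√(LC).
Step 2 — ω₀ = 1/√(0.0198·4.7e-07) = 1.037e+04 rad/s.
Step 3 — f₀ = ω₀/(2π) = 1650 Hz.
Step 4 — Series Q: Q = ω₀L/R = 1.037e+04·0.0198/20 = 10.26.
Step 5 — 3dB bandwidth: Δω = ω₀/Q = 1010 rad/s; BW = Δω/(2π) = 160.8 Hz.

(a) f₀ = 1650 Hz  (b) Q = 10.26  (c) BW = 160.8 Hz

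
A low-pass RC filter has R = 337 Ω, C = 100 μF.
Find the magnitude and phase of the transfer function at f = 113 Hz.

Step 1 — Angular frequency: ω = 2π·113 = 710 rad/s.
Step 2 — Transfer function: H(jω) = 1/(1 + jωRC).
Step 3 — Denominator: 1 + jωRC = 1 + j·710·337·0.0001 = 1 + j23.93.
Step 4 — H = 0.001744 - j0.04172.
Step 5 — Magnitude: |H| = 0.04176 (-27.6 dB); phase: φ = -87.6°.

|H| = 0.04176 (-27.6 dB), φ = -87.6°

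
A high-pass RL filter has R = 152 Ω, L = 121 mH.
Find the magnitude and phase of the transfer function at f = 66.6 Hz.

Step 1 — Angular frequency: ω = 2π·66.6 = 418.5 rad/s.
Step 2 — Transfer function: H(jω) = jωL/(R + jωL).
Step 3 — Numerator jωL = j·50.63; denominator R + jωL = 152 + j50.63.
Step 4 — H = 0.09988 + j0.2998.
Step 5 — Magnitude: |H| = 0.316 (-10.0 dB); phase: φ = 71.6°.

|H| = 0.316 (-10.0 dB), φ = 71.6°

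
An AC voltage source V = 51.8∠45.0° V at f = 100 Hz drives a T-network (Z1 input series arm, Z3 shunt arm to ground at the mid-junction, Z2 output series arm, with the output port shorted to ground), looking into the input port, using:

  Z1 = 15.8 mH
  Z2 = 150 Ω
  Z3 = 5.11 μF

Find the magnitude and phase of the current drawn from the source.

Step 1 — Angular frequency: ω = 2π·f = 2π·100 = 628.3 rad/s.
Step 2 — Component impedances:
  Z1: Z = jωL = j·628.3·0.0158 = 0 + j9.927 Ω
  Z2: Z = R = 150 Ω
  Z3: Z = 1/(jωC) = -j/(ω·C) = 0 - j311.5 Ω
Step 3 — With the output port shorted to ground, the output series arm Z2 runs from the junction to ground; the shunt arm Z3 also runs from the junction to ground. They appear in parallel: Z3 || Z2 = 121.8 - j58.64 Ω.
Step 4 — Series with input arm Z1: Z_in = Z1 + (Z3 || Z2) = 121.8 - j48.71 Ω = 131.1∠-21.8° Ω.
Step 5 — Source phasor: V = 51.8∠45.0° V = 36.63 + j36.63 V.
Step 6 — Ohm's law: I = V / Z_total = (36.63 + j36.63) / (121.8 - j48.71) = 0.1556 + j0.3631 A.
Step 7 — Convert to polar: |I| = 0.395 A, ∠I = 66.8°.

I = 0.395∠66.8° A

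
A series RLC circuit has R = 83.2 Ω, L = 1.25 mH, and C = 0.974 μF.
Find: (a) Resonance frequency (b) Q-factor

Step 1 — Resonance condition Im(Z)=0 gives ω₀ = 1/√(LC).
Step 2 — ω₀ = 1/√(0.00125·9.74e-07) = 2.866e+04 rad/s.
Step 3 — f₀ = ω₀/(2π) = 4561 Hz.
Step 4 — Series Q: Q = ω₀L/R = 2.866e+04·0.00125/83.2 = 0.4306.

(a) f₀ = 4561 Hz  (b) Q = 0.4306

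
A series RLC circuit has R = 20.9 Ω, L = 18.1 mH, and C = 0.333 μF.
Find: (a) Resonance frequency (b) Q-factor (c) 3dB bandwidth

Step 1 — Resonance condition Im(Z)=0 gives ω₀ = 1/√(LC).
Step 2 — ω₀ = 1/√(0.0181·3.33e-07) = 1.288e+04 rad/s.
Step 3 — f₀ = ω₀/(2π) = 2050 Hz.
Step 4 — Series Q: Q = ω₀L/R = 1.288e+04·0.0181/20.9 = 11.16.
Step 5 — 3dB bandwidth: Δω = ω₀/Q = 1155 rad/s; BW = Δω/(2π) = 183.8 Hz.

(a) f₀ = 2050 Hz  (b) Q = 11.16  (c) BW = 183.8 Hz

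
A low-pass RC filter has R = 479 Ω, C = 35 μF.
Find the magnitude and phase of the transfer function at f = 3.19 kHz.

Step 1 — Angular frequency: ω = 2π·3190 = 2.004e+04 rad/s.
Step 2 — Transfer function: H(jω) = 1/(1 + jωRC).
Step 3 — Denominator: 1 + jωRC = 1 + j·2.004e+04·479·3.5e-05 = 1 + j336.
Step 4 — H = 8.856e-06 - j0.002976.
Step 5 — Magnitude: |H| = 0.002976 (-50.5 dB); phase: φ = -89.8°.

|H| = 0.002976 (-50.5 dB), φ = -89.8°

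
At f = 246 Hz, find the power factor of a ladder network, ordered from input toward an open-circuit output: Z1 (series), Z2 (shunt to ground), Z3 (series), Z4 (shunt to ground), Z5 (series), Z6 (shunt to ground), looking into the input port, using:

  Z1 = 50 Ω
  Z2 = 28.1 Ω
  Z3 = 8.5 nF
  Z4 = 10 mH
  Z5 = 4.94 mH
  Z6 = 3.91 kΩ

Step 1 — Angular frequency: ω = 2π·f = 2π·246 = 1546 rad/s.
Step 2 — Component impedances:
  Z1: Z = R = 50 Ω
  Z2: Z = R = 28.1 Ω
  Z3: Z = 1/(jωC) = -j/(ω·C) = 0 - j7.611e+04 Ω
  Z4: Z = jωL = j·1546·0.01 = 0 + j15.46 Ω
  Z5: Z = jωL = j·1546·0.00494 = 0 + j7.636 Ω
  Z6: Z = R = 3910 Ω
Step 3 — Ladder network (open output): work backward from the far end, alternating series and parallel combinations. Z_in = 78.1 - j0.01038 Ω = 78.1∠-0.0° Ω.
Step 4 — Power factor: PF = cos(φ) = Re(Z)/|Z| = 78.1/78.1 = 1.
Step 5 — Type: Im(Z) = -0.01038 ⇒ leading (phase φ = -0.0°).

PF = 1 (leading, φ = -0.0°)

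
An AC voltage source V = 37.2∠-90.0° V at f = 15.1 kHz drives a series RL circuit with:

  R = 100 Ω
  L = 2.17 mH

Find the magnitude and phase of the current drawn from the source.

Step 1 — Angular frequency: ω = 2π·f = 2π·1.51e+04 = 9.488e+04 rad/s.
Step 2 — Component impedances:
  R: Z = R = 100 Ω
  L: Z = jωL = j·9.488e+04·0.00217 = 0 + j205.9 Ω
Step 3 — Series combination: Z_total = R + L = 100 + j205.9 Ω = 228.9∠64.1° Ω.
Step 4 — Source phasor: V = 37.2∠-90.0° V = 0 - j37.2 V.
Step 5 — Ohm's law: I = V / Z_total = (0 - j37.2) / (100 + j205.9) = -0.1462 - j0.07101 A.
Step 6 — Convert to polar: |I| = 0.1625 A, ∠I = -154.1°.

I = 0.1625∠-154.1° A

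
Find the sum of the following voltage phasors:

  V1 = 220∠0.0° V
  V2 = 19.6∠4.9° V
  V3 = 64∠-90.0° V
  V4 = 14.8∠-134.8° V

Step 1 — Convert each phasor to rectangular form:
  V1 = 220·(cos(0.0°) + j·sin(0.0°)) = 220 V
  V2 = 19.6·(cos(4.9°) + j·sin(4.9°)) = 19.53 + j1.674 V
  V3 = 64·(cos(-90.0°) + j·sin(-90.0°)) = 0 - j64 V
  V4 = 14.8·(cos(-134.8°) + j·sin(-134.8°)) = -10.43 - j10.5 V
Step 2 — Sum components: V_total = 229.1 - j72.83 V.
Step 3 — Convert to polar: |V_total| = 240.4 V, ∠V_total = -17.6°.

V_total = 240.4∠-17.6° V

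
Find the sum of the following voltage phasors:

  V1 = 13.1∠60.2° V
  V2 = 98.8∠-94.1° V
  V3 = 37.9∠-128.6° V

Step 1 — Convert each phasor to rectangular form:
  V1 = 13.1·(cos(60.2°) + j·sin(60.2°)) = 6.51 + j11.37 V
  V2 = 98.8·(cos(-94.1°) + j·sin(-94.1°)) = -7.064 - j98.55 V
  V3 = 37.9·(cos(-128.6°) + j·sin(-128.6°)) = -23.65 - j29.62 V
Step 2 — Sum components: V_total = -24.2 - j116.8 V.
Step 3 — Convert to polar: |V_total| = 119.3 V, ∠V_total = -101.7°.

V_total = 119.3∠-101.7° V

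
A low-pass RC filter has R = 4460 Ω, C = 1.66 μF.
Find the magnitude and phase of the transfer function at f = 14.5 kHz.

Step 1 — Angular frequency: ω = 2π·1.45e+04 = 9.111e+04 rad/s.
Step 2 — Transfer function: H(jω) = 1/(1 + jωRC).
Step 3 — Denominator: 1 + jωRC = 1 + j·9.111e+04·4460·1.66e-06 = 1 + j674.5.
Step 4 — H = 2.198e-06 - j0.001483.
Step 5 — Magnitude: |H| = 0.001483 (-56.6 dB); phase: φ = -89.9°.

|H| = 0.001483 (-56.6 dB), φ = -89.9°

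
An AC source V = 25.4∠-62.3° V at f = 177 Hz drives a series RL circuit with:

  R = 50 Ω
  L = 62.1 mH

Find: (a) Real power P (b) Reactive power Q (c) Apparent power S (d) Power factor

Step 1 — Angular frequency: ω = 2π·f = 2π·177 = 1112 rad/s.
Step 2 — Component impedances:
  R: Z = R = 50 Ω
  L: Z = jωL = j·1112·0.0621 = 0 + j69.06 Ω
Step 3 — Series combination: Z_total = R + L = 50 + j69.06 Ω = 85.26∠54.1° Ω.
Step 4 — Source phasor: V = 25.4∠-62.3° V = 11.81 - j22.49 V.
Step 5 — Current: I = V / Z = -0.1324 - j0.2668 A = 0.2979∠-116.4° A.
Step 6 — Complex power: S = V·I* = 4.437 + j6.129 VA.
Step 7 — Real power: P = Re(S) = 4.437 W.
Step 8 — Reactive power: Q = Im(S) = 6.129 VAR.
Step 9 — Apparent power: |S| = 7.567 VA.
Step 10 — Power factor: PF = P/|S| = 0.5864 (lagging).

(a) P = 4.437 W  (b) Q = 6.129 VAR  (c) S = 7.567 VA  (d) PF = 0.5864 (lagging)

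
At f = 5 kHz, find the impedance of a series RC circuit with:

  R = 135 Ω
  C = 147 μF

Step 1 — Angular frequency: ω = 2π·f = 2π·5000 = 3.142e+04 rad/s.
Step 2 — Component impedances:
  R: Z = R = 135 Ω
  C: Z = 1/(jωC) = -j/(ω·C) = 0 - j0.2165 Ω
Step 3 — Series combination: Z_total = R + C = 135 - j0.2165 Ω = 135∠-0.1° Ω.

Z = 135 - j0.2165 Ω = 135∠-0.1° Ω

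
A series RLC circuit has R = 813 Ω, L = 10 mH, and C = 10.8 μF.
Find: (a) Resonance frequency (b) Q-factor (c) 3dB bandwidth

Step 1 — Resonance: ω₀ = 1/√(LC) = 1/√(0.01·1.08e-05) = 3043 rad/s.
Step 2 — f₀ = ω₀/(2π) = 484.3 Hz.
Step 3 — Series Q: Q = ω₀L/R = 3043·0.01/813 = 0.03743.
Step 4 — Bandwidth: Δω = ω₀/Q = 8.13e+04 rad/s; BW = Δω/(2π) = 1.294e+04 Hz.

(a) f₀ = 484.3 Hz  (b) Q = 0.03743  (c) BW = 1.294e+04 Hz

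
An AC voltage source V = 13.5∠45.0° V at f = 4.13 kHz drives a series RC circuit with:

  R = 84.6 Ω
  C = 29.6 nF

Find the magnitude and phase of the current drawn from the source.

Step 1 — Angular frequency: ω = 2π·f = 2π·4130 = 2.595e+04 rad/s.
Step 2 — Component impedances:
  R: Z = R = 84.6 Ω
  C: Z = 1/(jωC) = -j/(ω·C) = 0 - j1302 Ω
Step 3 — Series combination: Z_total = R + C = 84.6 - j1302 Ω = 1305∠-86.3° Ω.
Step 4 — Source phasor: V = 13.5∠45.0° V = 9.546 + j9.546 V.
Step 5 — Ohm's law: I = V / Z_total = (9.546 + j9.546) / (84.6 - j1302) = -0.006827 + j0.007776 A.
Step 6 — Convert to polar: |I| = 0.01035 A, ∠I = 131.3°.

I = 0.01035∠131.3° A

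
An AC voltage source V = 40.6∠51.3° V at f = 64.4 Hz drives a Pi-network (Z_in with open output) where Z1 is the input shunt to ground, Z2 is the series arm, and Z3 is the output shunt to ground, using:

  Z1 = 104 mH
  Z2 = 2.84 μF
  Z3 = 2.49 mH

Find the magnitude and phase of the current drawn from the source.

Step 1 — Angular frequency: ω = 2π·f = 2π·64.4 = 404.6 rad/s.
Step 2 — Component impedances:
  Z1: Z = jωL = j·404.6·0.104 = 0 + j42.08 Ω
  Z2: Z = 1/(jωC) = -j/(ω·C) = 0 - j870.2 Ω
  Z3: Z = jωL = j·404.6·0.00249 = 0 + j1.008 Ω
Step 3 — With open output, the series arm Z2 and the output shunt Z3 appear in series to ground: Z2 + Z3 = 0 - j869.2 Ω.
Step 4 — Parallel with input shunt Z1: Z_in = Z1 || (Z2 + Z3) = 0 + j44.22 Ω = 44.22∠90.0° Ω.
Step 5 — Source phasor: V = 40.6∠51.3° V = 25.38 + j31.69 V.
Step 6 — Ohm's law: I = V / Z_total = (25.38 + j31.69) / (0 + j44.22) = 0.7165 - j0.574 A.
Step 7 — Convert to polar: |I| = 0.9181 A, ∠I = -38.7°.

I = 0.9181∠-38.7° A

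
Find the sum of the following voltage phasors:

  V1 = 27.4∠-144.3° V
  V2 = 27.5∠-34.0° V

Step 1 — Convert each phasor to rectangular form:
  V1 = 27.4·(cos(-144.3°) + j·sin(-144.3°)) = -22.25 - j15.99 V
  V2 = 27.5·(cos(-34.0°) + j·sin(-34.0°)) = 22.8 - j15.38 V
Step 2 — Sum components: V_total = 0.5474 - j31.37 V.
Step 3 — Convert to polar: |V_total| = 31.37 V, ∠V_total = -89.0°.

V_total = 31.37∠-89.0° V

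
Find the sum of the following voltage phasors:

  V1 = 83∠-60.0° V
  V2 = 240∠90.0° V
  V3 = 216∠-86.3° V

Step 1 — Convert each phasor to rectangular form:
  V1 = 83·(cos(-60.0°) + j·sin(-60.0°)) = 41.5 - j71.88 V
  V2 = 240·(cos(90.0°) + j·sin(90.0°)) = 0 + j240 V
  V3 = 216·(cos(-86.3°) + j·sin(-86.3°)) = 13.94 - j215.5 V
Step 2 — Sum components: V_total = 55.44 - j47.43 V.
Step 3 — Convert to polar: |V_total| = 72.96 V, ∠V_total = -40.5°.

V_total = 72.96∠-40.5° V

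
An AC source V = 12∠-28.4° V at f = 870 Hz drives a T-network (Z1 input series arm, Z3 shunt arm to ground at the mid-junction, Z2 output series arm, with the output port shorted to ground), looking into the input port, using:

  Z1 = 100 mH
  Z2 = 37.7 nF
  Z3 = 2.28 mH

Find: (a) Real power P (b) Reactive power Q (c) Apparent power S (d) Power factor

Step 1 — Angular frequency: ω = 2π·f = 2π·870 = 5466 rad/s.
Step 2 — Component impedances:
  Z1: Z = jωL = j·5466·0.1 = 0 + j546.6 Ω
  Z2: Z = 1/(jωC) = -j/(ω·C) = 0 - j4852 Ω
  Z3: Z = jωL = j·5466·0.00228 = 0 + j12.46 Ω
Step 3 — With the output port shorted to ground, the output series arm Z2 runs from the junction to ground; the shunt arm Z3 also runs from the junction to ground. They appear in parallel: Z3 || Z2 = 0 + j12.5 Ω.
Step 4 — Series with input arm Z1: Z_in = Z1 + (Z3 || Z2) = 0 + j559.1 Ω = 559.1∠90.0° Ω.
Step 5 — Source phasor: V = 12∠-28.4° V = 10.56 - j5.707 V.
Step 6 — Current: I = V / Z = -0.01021 - j0.01888 A = 0.02146∠-118.4° A.
Step 7 — Complex power: S = V·I* = 0 + j0.2575 VA.
Step 8 — Real power: P = Re(S) = 0 W.
Step 9 — Reactive power: Q = Im(S) = 0.2575 VAR.
Step 10 — Apparent power: |S| = 0.2575 VA.
Step 11 — Power factor: PF = P/|S| = 0 (lagging).

(a) P = 0 W  (b) Q = 0.2575 VAR  (c) S = 0.2575 VA  (d) PF = 0 (lagging)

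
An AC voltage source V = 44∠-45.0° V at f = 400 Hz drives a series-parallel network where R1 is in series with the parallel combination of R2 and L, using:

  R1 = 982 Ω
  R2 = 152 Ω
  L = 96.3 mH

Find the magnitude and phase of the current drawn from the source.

Step 1 — Angular frequency: ω = 2π·f = 2π·400 = 2513 rad/s.
Step 2 — Component impedances:
  R1: Z = R = 982 Ω
  R2: Z = R = 152 Ω
  L: Z = jωL = j·2513·0.0963 = 0 + j242 Ω
Step 3 — Parallel branch: R2 || L = 1/(1/R2 + 1/L) = 109 + j68.46 Ω.
Step 4 — Series with R1: Z_total = R1 + (R2 || L) = 1091 + j68.46 Ω = 1093∠3.6° Ω.
Step 5 — Source phasor: V = 44∠-45.0° V = 31.11 - j31.11 V.
Step 6 — Ohm's law: I = V / Z_total = (31.11 - j31.11) / (1091 + j68.46) = 0.02662 - j0.03019 A.
Step 7 — Convert to polar: |I| = 0.04025 A, ∠I = -48.6°.

I = 0.04025∠-48.6° A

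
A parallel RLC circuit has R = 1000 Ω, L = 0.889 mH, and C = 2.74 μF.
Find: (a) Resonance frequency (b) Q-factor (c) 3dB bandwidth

Step 1 — Resonance: ω₀ = 1/√(LC) = 1/√(0.000889·2.74e-06) = 2.026e+04 rad/s.
Step 2 — f₀ = ω₀/(2π) = 3225 Hz.
Step 3 — Parallel Q: Q = R/(ω₀L) = 1000/(2.026e+04·0.000889) = 55.52.
Step 4 — Bandwidth: Δω = ω₀/Q = 365 rad/s; BW = Δω/(2π) = 58.09 Hz.

(a) f₀ = 3225 Hz  (b) Q = 55.52  (c) BW = 58.09 Hz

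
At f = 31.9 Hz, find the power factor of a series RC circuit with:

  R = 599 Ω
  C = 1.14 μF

Step 1 — Angular frequency: ω = 2π·f = 2π·31.9 = 200.4 rad/s.
Step 2 — Component impedances:
  R: Z = R = 599 Ω
  C: Z = 1/(jωC) = -j/(ω·C) = 0 - j4376 Ω
Step 3 — Series combination: Z_total = R + C = 599 - j4376 Ω = 4417∠-82.2° Ω.
Step 4 — Power factor: PF = cos(φ) = Re(Z)/|Z| = 599/4417 = 0.1356.
Step 5 — Type: Im(Z) = -4376 ⇒ leading (phase φ = -82.2°).

PF = 0.1356 (leading, φ = -82.2°)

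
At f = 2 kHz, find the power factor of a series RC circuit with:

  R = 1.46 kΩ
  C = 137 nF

Step 1 — Angular frequency: ω = 2π·f = 2π·2000 = 1.257e+04 rad/s.
Step 2 — Component impedances:
  R: Z = R = 1460 Ω
  C: Z = 1/(jωC) = -j/(ω·C) = 0 - j580.9 Ω
Step 3 — Series combination: Z_total = R + C = 1460 - j580.9 Ω = 1571∠-21.7° Ω.
Step 4 — Power factor: PF = cos(φ) = Re(Z)/|Z| = 1460/1571.3 = 0.9292.
Step 5 — Type: Im(Z) = -580.9 ⇒ leading (phase φ = -21.7°).

PF = 0.9292 (leading, φ = -21.7°)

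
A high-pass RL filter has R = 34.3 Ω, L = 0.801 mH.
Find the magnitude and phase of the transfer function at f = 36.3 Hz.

Step 1 — Angular frequency: ω = 2π·36.3 = 228.1 rad/s.
Step 2 — Transfer function: H(jω) = jωL/(R + jωL).
Step 3 — Numerator jωL = j·0.1827; denominator R + jωL = 34.3 + j0.1827.
Step 4 — H = 2.837e-05 + j0.005326.
Step 5 — Magnitude: |H| = 0.005326 (-45.5 dB); phase: φ = 89.7°.

|H| = 0.005326 (-45.5 dB), φ = 89.7°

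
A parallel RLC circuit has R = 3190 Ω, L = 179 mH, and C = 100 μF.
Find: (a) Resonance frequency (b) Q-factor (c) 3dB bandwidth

Step 1 — Resonance: ω₀ = 1/√(LC) = 1/√(0.179·0.0001) = 236.4 rad/s.
Step 2 — f₀ = ω₀/(2π) = 37.62 Hz.
Step 3 — Parallel Q: Q = R/(ω₀L) = 3190/(236.4·0.179) = 75.4.
Step 4 — Bandwidth: Δω = ω₀/Q = 3.135 rad/s; BW = Δω/(2π) = 0.4989 Hz.

(a) f₀ = 37.62 Hz  (b) Q = 75.4  (c) BW = 0.4989 Hz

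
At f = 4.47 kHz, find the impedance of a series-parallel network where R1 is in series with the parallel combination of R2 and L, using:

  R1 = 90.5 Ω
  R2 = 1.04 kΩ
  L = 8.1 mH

Step 1 — Angular frequency: ω = 2π·f = 2π·4470 = 2.809e+04 rad/s.
Step 2 — Component impedances:
  R1: Z = R = 90.5 Ω
  R2: Z = R = 1040 Ω
  L: Z = jωL = j·2.809e+04·0.0081 = 0 + j227.5 Ω
Step 3 — Parallel branch: R2 || L = 1/(1/R2 + 1/L) = 47.49 + j217.1 Ω.
Step 4 — Series with R1: Z_total = R1 + (R2 || L) = 138 + j217.1 Ω = 257.2∠57.6° Ω.

Z = 138 + j217.1 Ω = 257.2∠57.6° Ω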